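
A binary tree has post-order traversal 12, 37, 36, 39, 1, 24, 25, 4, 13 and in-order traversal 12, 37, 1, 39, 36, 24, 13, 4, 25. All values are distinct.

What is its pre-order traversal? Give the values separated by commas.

The last element of post-order is the root; it splits in-order into left and right subtrees.
Root 13: left subtree has 6 nodes {12, 37, 1, 39, 36, 24}, right has 2 {4, 25}.
  Root 24: left subtree has 5 nodes {12, 37, 1, 39, 36}, right has 0 { }.
    Root 1: left subtree has 2 nodes {12, 37}, right has 2 {39, 36}.
      Root 37: left subtree has 1 node {12}, right has 0 { }.
      Root 39: left subtree has 0 nodes { }, right has 1 {36}.
  Root 4: left subtree has 0 nodes { }, right has 1 {25}.

13, 24, 1, 37, 12, 39, 36, 4, 25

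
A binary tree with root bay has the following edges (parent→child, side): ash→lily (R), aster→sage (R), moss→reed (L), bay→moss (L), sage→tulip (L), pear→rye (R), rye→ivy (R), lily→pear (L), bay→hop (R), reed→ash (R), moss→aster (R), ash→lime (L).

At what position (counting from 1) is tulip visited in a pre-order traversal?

Pre-order visits the node, then its left subtree, then its right subtree.
Visit bay.
At bay: go left to moss.
  Visit moss.
  At moss: go left to reed.
    Visit reed.
    At reed: no left child.
    At reed: go right to ash.
      Visit ash.
      At ash: go left to lime.
        lime is a leaf — visit lime.
      At ash: go right to lily.
        Visit lily.
        At lily: go left to pear.
          Visit pear.
          At pear: no left child.
          At pear: go right to rye.
            Visit rye.
            At rye: no left child.
            At rye: go right to ivy.
              ivy is a leaf — visit ivy.
        At lily: no right child.
  At moss: go right to aster.
    Visit aster.
    At aster: no left child.
    At aster: go right to sage.
      Visit sage.
      At sage: go left to tulip.
        tulip is a leaf — visit tulip.
      At sage: no right child.
At bay: go right to hop.
  hop is a leaf — visit hop.
Full pre-order sequence: bay, moss, reed, ash, lime, lily, pear, rye, ivy, aster, sage, tulip, hop.

12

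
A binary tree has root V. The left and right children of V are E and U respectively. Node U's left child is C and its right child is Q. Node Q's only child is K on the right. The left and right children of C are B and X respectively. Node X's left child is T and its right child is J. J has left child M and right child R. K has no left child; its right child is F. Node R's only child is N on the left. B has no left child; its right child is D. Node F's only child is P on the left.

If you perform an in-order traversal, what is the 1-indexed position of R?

11

In-order visits the left subtree, then the node, then the right subtree.
At V: go left to E.
  E is a leaf — visit E.
Visit V.
At V: go right to U.
  At U: go left to C.
    At C: go left to B.
      At B: no left child.
      Visit B.
      At B: go right to D.
        D is a leaf — visit D.
    Visit C.
    At C: go right to X.
      At X: go left to T.
        T is a leaf — visit T.
      Visit X.
      At X: go right to J.
        At J: go left to M.
          M is a leaf — visit M.
        Visit J.
        At J: go right to R.
          At R: go left to N.
            N is a leaf — visit N.
          Visit R.
          At R: no right child.
  Visit U.
  At U: go right to Q.
    At Q: no left child.
    Visit Q.
    At Q: go right to K.
      At K: no left child.
      Visit K.
      At K: go right to F.
        At F: go left to P.
          P is a leaf — visit P.
        Visit F.
        At F: no right child.
Full in-order sequence: E, V, B, D, C, T, X, M, J, N, R, U, Q, K, P, F.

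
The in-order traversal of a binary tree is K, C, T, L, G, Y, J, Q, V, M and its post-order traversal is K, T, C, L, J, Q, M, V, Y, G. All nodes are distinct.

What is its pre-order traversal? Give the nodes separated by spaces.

The last element of post-order is the root; it splits in-order into left and right subtrees.
Root G: left subtree has 4 nodes {K, C, T, L}, right has 5 {Y, J, Q, V, M}.
  Root L: left subtree has 3 nodes {K, C, T}, right has 0 { }.
    Root C: left subtree has 1 node {K}, right has 1 {T}.
  Root Y: left subtree has 0 nodes { }, right has 4 {J, Q, V, M}.
    Root V: left subtree has 2 nodes {J, Q}, right has 1 {M}.
      Root Q: left subtree has 1 node {J}, right has 0 { }.

G L C K T Y V Q J M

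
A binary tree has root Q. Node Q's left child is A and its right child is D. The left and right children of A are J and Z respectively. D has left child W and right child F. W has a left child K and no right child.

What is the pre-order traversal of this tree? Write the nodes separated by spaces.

Q A J Z D W K F

Pre-order visits the node, then its left subtree, then its right subtree.
Visit Q.
At Q: go left to A.
  Visit A.
  At A: go left to J.
    J is a leaf — visit J.
  At A: go right to Z.
    Z is a leaf — visit Z.
At Q: go right to D.
  Visit D.
  At D: go left to W.
    Visit W.
    At W: go left to K.
      K is a leaf — visit K.
    At W: no right child.
  At D: go right to F.
    F is a leaf — visit F.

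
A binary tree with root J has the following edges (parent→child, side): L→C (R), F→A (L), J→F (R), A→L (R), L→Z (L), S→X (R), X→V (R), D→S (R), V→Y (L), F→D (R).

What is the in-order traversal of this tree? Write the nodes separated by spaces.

J A Z L C F D S X Y V

In-order visits the left subtree, then the node, then the right subtree.
At J: no left child.
Visit J.
At J: go right to F.
  At F: go left to A.
    At A: no left child.
    Visit A.
    At A: go right to L.
      At L: go left to Z.
        Z is a leaf — visit Z.
      Visit L.
      At L: go right to C.
        C is a leaf — visit C.
  Visit F.
  At F: go right to D.
    At D: no left child.
    Visit D.
    At D: go right to S.
      At S: no left child.
      Visit S.
      At S: go right to X.
        At X: no left child.
        Visit X.
        At X: go right to V.
          At V: go left to Y.
            Y is a leaf — visit Y.
          Visit V.
          At V: no right child.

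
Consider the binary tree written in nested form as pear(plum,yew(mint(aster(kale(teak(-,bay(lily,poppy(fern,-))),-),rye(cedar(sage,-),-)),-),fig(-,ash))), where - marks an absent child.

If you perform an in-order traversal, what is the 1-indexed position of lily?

4

In-order visits the left subtree, then the node, then the right subtree.
At pear: go left to plum.
  plum is a leaf — visit plum.
Visit pear.
At pear: go right to yew.
  At yew: go left to mint.
    At mint: go left to aster.
      At aster: go left to kale.
        At kale: go left to teak.
          At teak: no left child.
          Visit teak.
          At teak: go right to bay.
            At bay: go left to lily.
              lily is a leaf — visit lily.
            Visit bay.
            At bay: go right to poppy.
              At poppy: go left to fern.
                fern is a leaf — visit fern.
              Visit poppy.
              At poppy: no right child.
        Visit kale.
        At kale: no right child.
      Visit aster.
      At aster: go right to rye.
        At rye: go left to cedar.
          At cedar: go left to sage.
            sage is a leaf — visit sage.
          Visit cedar.
          At cedar: no right child.
        Visit rye.
        At rye: no right child.
    Visit mint.
    At mint: no right child.
  Visit yew.
  At yew: go right to fig.
    At fig: no left child.
    Visit fig.
    At fig: go right to ash.
      ash is a leaf — visit ash.
Full in-order sequence: plum, pear, teak, lily, bay, fern, poppy, kale, aster, sage, cedar, rye, mint, yew, fig, ash.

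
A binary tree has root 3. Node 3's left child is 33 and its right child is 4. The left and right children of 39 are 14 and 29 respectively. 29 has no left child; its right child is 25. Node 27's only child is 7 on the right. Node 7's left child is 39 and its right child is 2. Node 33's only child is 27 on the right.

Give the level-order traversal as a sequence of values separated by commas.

3, 33, 4, 27, 7, 39, 2, 14, 29, 25

Level-order visits nodes level by level from the root, left to right within each level.
Level 0: 3
Level 1: 33, 4
Level 2: 27
Level 3: 7
Level 4: 39, 2
Level 5: 14, 29
Level 6: 25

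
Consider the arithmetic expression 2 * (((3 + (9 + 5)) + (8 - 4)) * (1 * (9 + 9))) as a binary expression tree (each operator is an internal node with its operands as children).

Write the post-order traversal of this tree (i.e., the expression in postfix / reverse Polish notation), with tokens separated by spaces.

Post-order on an expression tree gives postfix notation: for each operator, emit left operand, right operand, then the operator.

2 3 9 5 + + 8 4 - + 1 9 9 + * * *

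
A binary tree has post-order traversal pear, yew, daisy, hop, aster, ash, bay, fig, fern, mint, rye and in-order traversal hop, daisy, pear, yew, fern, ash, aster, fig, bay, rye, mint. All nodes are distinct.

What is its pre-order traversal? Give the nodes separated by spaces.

rye fern hop daisy yew pear fig ash aster bay mint

The last element of post-order is the root; it splits in-order into left and right subtrees.
Root rye: left subtree has 9 nodes {hop, daisy, pear, yew, fern, ash, aster, fig, bay}, right has 1 {mint}.
  Root fern: left subtree has 4 nodes {hop, daisy, pear, yew}, right has 4 {ash, aster, fig, bay}.
    Root hop: left subtree has 0 nodes { }, right has 3 {daisy, pear, yew}.
      Root daisy: left subtree has 0 nodes { }, right has 2 {pear, yew}.
        Root yew: left subtree has 1 node {pear}, right has 0 { }.
    Root fig: left subtree has 2 nodes {ash, aster}, right has 1 {bay}.
      Root ash: left subtree has 0 nodes { }, right has 1 {aster}.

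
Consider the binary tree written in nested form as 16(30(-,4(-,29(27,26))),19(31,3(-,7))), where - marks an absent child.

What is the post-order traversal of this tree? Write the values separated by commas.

27, 26, 29, 4, 30, 31, 7, 3, 19, 16

Post-order visits the left subtree, then the right subtree, then the node.
At 16: go left to 30.
  At 30: no left child.
  At 30: go right to 4.
    At 4: no left child.
    At 4: go right to 29.
      At 29: go left to 27.
        27 is a leaf — visit 27.
      At 29: go right to 26.
        26 is a leaf — visit 26.
      Visit 29.
    Visit 4.
  Visit 30.
At 16: go right to 19.
  At 19: go left to 31.
    31 is a leaf — visit 31.
  At 19: go right to 3.
    At 3: no left child.
    At 3: go right to 7.
      7 is a leaf — visit 7.
    Visit 3.
  Visit 19.
Visit 16.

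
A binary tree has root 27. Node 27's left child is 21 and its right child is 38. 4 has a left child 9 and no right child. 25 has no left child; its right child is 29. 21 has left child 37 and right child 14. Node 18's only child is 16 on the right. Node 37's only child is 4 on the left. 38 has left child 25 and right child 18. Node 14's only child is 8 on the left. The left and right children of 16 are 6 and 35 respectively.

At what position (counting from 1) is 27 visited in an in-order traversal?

In-order visits the left subtree, then the node, then the right subtree.
At 27: go left to 21.
  At 21: go left to 37.
    At 37: go left to 4.
      At 4: go left to 9.
        9 is a leaf — visit 9.
      Visit 4.
      At 4: no right child.
    Visit 37.
    At 37: no right child.
  Visit 21.
  At 21: go right to 14.
    At 14: go left to 8.
      8 is a leaf — visit 8.
    Visit 14.
    At 14: no right child.
Visit 27.
At 27: go right to 38.
  At 38: go left to 25.
    At 25: no left child.
    Visit 25.
    At 25: go right to 29.
      29 is a leaf — visit 29.
  Visit 38.
  At 38: go right to 18.
    At 18: no left child.
    Visit 18.
    At 18: go right to 16.
      At 16: go left to 6.
        6 is a leaf — visit 6.
      Visit 16.
      At 16: go right to 35.
        35 is a leaf — visit 35.
Full in-order sequence: 9, 4, 37, 21, 8, 14, 27, 25, 29, 38, 18, 6, 16, 35.

7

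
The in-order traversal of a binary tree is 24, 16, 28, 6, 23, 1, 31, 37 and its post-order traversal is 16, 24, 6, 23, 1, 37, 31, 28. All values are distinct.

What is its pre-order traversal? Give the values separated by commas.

28, 24, 16, 31, 1, 23, 6, 37

The last element of post-order is the root; it splits in-order into left and right subtrees.
Root 28: left subtree has 2 nodes {24, 16}, right has 5 {6, 23, 1, 31, 37}.
  Root 24: left subtree has 0 nodes { }, right has 1 {16}.
  Root 31: left subtree has 3 nodes {6, 23, 1}, right has 1 {37}.
    Root 1: left subtree has 2 nodes {6, 23}, right has 0 { }.
      Root 23: left subtree has 1 node {6}, right has 0 { }.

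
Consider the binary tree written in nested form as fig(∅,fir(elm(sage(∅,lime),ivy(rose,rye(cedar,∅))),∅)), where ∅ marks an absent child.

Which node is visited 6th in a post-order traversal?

ivy

Post-order visits the left subtree, then the right subtree, then the node.
At fig: no left child.
At fig: go right to fir.
  At fir: go left to elm.
    At elm: go left to sage.
      At sage: no left child.
      At sage: go right to lime.
        lime is a leaf — visit lime.
      Visit sage.
    At elm: go right to ivy.
      At ivy: go left to rose.
        rose is a leaf — visit rose.
      At ivy: go right to rye.
        At rye: go left to cedar.
          cedar is a leaf — visit cedar.
        At rye: no right child.
        Visit rye.
      Visit ivy.
    Visit elm.
  At fir: no right child.
  Visit fir.
Visit fig.
Full post-order sequence: lime, sage, rose, cedar, rye, ivy, elm, fir, fig.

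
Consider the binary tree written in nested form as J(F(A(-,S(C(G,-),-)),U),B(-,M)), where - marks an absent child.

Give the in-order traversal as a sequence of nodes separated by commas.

A, G, C, S, F, U, J, B, M

In-order visits the left subtree, then the node, then the right subtree.
At J: go left to F.
  At F: go left to A.
    At A: no left child.
    Visit A.
    At A: go right to S.
      At S: go left to C.
        At C: go left to G.
          G is a leaf — visit G.
        Visit C.
        At C: no right child.
      Visit S.
      At S: no right child.
  Visit F.
  At F: go right to U.
    U is a leaf — visit U.
Visit J.
At J: go right to B.
  At B: no left child.
  Visit B.
  At B: go right to M.
    M is a leaf — visit M.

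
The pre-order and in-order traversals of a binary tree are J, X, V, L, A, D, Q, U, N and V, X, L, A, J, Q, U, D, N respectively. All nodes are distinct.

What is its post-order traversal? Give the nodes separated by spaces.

V A L X U Q N D J

The first element of pre-order is the root; it splits in-order into left and right subtrees.
Root J: left subtree has 4 nodes {V, X, L, A}, right has 4 {Q, U, D, N}.
  Root X: left subtree has 1 node {V}, right has 2 {L, A}.
    Root L: left subtree has 0 nodes { }, right has 1 {A}.
  Root D: left subtree has 2 nodes {Q, U}, right has 1 {N}.
    Root Q: left subtree has 0 nodes { }, right has 1 {U}.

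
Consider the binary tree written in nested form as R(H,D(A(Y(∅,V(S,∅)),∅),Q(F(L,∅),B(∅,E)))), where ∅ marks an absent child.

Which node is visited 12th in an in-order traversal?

In-order visits the left subtree, then the node, then the right subtree.
At R: go left to H.
  H is a leaf — visit H.
Visit R.
At R: go right to D.
  At D: go left to A.
    At A: go left to Y.
      At Y: no left child.
      Visit Y.
      At Y: go right to V.
        At V: go left to S.
          S is a leaf — visit S.
        Visit V.
        At V: no right child.
    Visit A.
    At A: no right child.
  Visit D.
  At D: go right to Q.
    At Q: go left to F.
      At F: go left to L.
        L is a leaf — visit L.
      Visit F.
      At F: no right child.
    Visit Q.
    At Q: go right to B.
      At B: no left child.
      Visit B.
      At B: go right to E.
        E is a leaf — visit E.
Full in-order sequence: H, R, Y, S, V, A, D, L, F, Q, B, E.

E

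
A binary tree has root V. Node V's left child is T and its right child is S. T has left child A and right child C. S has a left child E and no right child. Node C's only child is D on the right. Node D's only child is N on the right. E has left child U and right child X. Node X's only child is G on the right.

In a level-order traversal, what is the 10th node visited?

N

Level-order visits nodes level by level from the root, left to right within each level.
Level 0: V
Level 1: T, S
Level 2: A, C, E
Level 3: D, U, X
Level 4: N, G
Full level-order sequence: V, T, S, A, C, E, D, U, X, N, G.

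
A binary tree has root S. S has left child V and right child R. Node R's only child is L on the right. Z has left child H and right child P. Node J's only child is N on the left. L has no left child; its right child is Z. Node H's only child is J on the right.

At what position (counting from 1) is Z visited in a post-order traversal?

Post-order visits the left subtree, then the right subtree, then the node.
At S: go left to V.
  V is a leaf — visit V.
At S: go right to R.
  At R: no left child.
  At R: go right to L.
    At L: no left child.
    At L: go right to Z.
      At Z: go left to H.
        At H: no left child.
        At H: go right to J.
          At J: go left to N.
            N is a leaf — visit N.
          At J: no right child.
          Visit J.
        Visit H.
      At Z: go right to P.
        P is a leaf — visit P.
      Visit Z.
    Visit L.
  Visit R.
Visit S.
Full post-order sequence: V, N, J, H, P, Z, L, R, S.

6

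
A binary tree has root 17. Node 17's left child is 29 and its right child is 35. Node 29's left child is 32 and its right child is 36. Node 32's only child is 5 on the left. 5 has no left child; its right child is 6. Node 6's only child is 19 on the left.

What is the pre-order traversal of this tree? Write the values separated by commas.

17, 29, 32, 5, 6, 19, 36, 35

Pre-order visits the node, then its left subtree, then its right subtree.
Visit 17.
At 17: go left to 29.
  Visit 29.
  At 29: go left to 32.
    Visit 32.
    At 32: go left to 5.
      Visit 5.
      At 5: no left child.
      At 5: go right to 6.
        Visit 6.
        At 6: go left to 19.
          19 is a leaf — visit 19.
        At 6: no right child.
    At 32: no right child.
  At 29: go right to 36.
    36 is a leaf — visit 36.
At 17: go right to 35.
  35 is a leaf — visit 35.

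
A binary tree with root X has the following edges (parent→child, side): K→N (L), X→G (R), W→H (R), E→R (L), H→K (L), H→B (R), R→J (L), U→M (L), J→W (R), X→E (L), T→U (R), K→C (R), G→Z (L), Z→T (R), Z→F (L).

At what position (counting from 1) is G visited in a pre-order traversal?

11

Pre-order visits the node, then its left subtree, then its right subtree.
Visit X.
At X: go left to E.
  Visit E.
  At E: go left to R.
    Visit R.
    At R: go left to J.
      Visit J.
      At J: no left child.
      At J: go right to W.
        Visit W.
        At W: no left child.
        At W: go right to H.
          Visit H.
          At H: go left to K.
            Visit K.
            At K: go left to N.
              N is a leaf — visit N.
            At K: go right to C.
              C is a leaf — visit C.
          At H: go right to B.
            B is a leaf — visit B.
    At R: no right child.
  At E: no right child.
At X: go right to G.
  Visit G.
  At G: go left to Z.
    Visit Z.
    At Z: go left to F.
      F is a leaf — visit F.
    At Z: go right to T.
      Visit T.
      At T: no left child.
      At T: go right to U.
        Visit U.
        At U: go left to M.
          M is a leaf — visit M.
        At U: no right child.
  At G: no right child.
Full pre-order sequence: X, E, R, J, W, H, K, N, C, B, G, Z, F, T, U, M.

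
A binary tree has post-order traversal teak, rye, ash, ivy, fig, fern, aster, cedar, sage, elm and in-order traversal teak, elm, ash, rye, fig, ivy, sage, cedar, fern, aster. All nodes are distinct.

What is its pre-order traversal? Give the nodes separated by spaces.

The last element of post-order is the root; it splits in-order into left and right subtrees.
Root elm: left subtree has 1 node {teak}, right has 8 {ash, rye, fig, ivy, sage, cedar, fern, aster}.
  Root sage: left subtree has 4 nodes {ash, rye, fig, ivy}, right has 3 {cedar, fern, aster}.
    Root fig: left subtree has 2 nodes {ash, rye}, right has 1 {ivy}.
      Root ash: left subtree has 0 nodes { }, right has 1 {rye}.
    Root cedar: left subtree has 0 nodes { }, right has 2 {fern, aster}.
      Root aster: left subtree has 1 node {fern}, right has 0 { }.

elm teak sage fig ash rye ivy cedar aster fern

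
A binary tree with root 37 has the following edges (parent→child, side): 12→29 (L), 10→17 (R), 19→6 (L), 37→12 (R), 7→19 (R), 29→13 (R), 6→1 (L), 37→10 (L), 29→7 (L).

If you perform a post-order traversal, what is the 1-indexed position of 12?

Post-order visits the left subtree, then the right subtree, then the node.
At 37: go left to 10.
  At 10: no left child.
  At 10: go right to 17.
    17 is a leaf — visit 17.
  Visit 10.
At 37: go right to 12.
  At 12: go left to 29.
    At 29: go left to 7.
      At 7: no left child.
      At 7: go right to 19.
        At 19: go left to 6.
          At 6: go left to 1.
            1 is a leaf — visit 1.
          At 6: no right child.
          Visit 6.
        At 19: no right child.
        Visit 19.
      Visit 7.
    At 29: go right to 13.
      13 is a leaf — visit 13.
    Visit 29.
  At 12: no right child.
  Visit 12.
Visit 37.
Full post-order sequence: 17, 10, 1, 6, 19, 7, 13, 29, 12, 37.

9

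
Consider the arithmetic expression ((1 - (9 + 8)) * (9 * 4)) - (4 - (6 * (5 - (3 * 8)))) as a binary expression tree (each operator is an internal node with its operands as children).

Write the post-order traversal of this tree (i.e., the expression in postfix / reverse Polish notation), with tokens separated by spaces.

Post-order on an expression tree gives postfix notation: for each operator, emit left operand, right operand, then the operator.

1 9 8 + - 9 4 * * 4 6 5 3 8 * - * - -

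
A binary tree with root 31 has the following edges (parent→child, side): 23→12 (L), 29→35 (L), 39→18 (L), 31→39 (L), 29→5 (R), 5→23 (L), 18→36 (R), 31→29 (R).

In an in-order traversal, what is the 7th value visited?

12

In-order visits the left subtree, then the node, then the right subtree.
At 31: go left to 39.
  At 39: go left to 18.
    At 18: no left child.
    Visit 18.
    At 18: go right to 36.
      36 is a leaf — visit 36.
  Visit 39.
  At 39: no right child.
Visit 31.
At 31: go right to 29.
  At 29: go left to 35.
    35 is a leaf — visit 35.
  Visit 29.
  At 29: go right to 5.
    At 5: go left to 23.
      At 23: go left to 12.
        12 is a leaf — visit 12.
      Visit 23.
      At 23: no right child.
    Visit 5.
    At 5: no right child.
Full in-order sequence: 18, 36, 39, 31, 35, 29, 12, 23, 5.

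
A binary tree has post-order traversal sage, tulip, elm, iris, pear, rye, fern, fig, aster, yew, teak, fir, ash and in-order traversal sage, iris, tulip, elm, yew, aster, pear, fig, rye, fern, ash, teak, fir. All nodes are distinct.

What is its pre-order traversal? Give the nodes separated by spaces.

The last element of post-order is the root; it splits in-order into left and right subtrees.
Root ash: left subtree has 10 nodes {sage, iris, tulip, elm, yew, aster, pear, fig, rye, fern}, right has 2 {teak, fir}.
  Root yew: left subtree has 4 nodes {sage, iris, tulip, elm}, right has 5 {aster, pear, fig, rye, fern}.
    Root iris: left subtree has 1 node {sage}, right has 2 {tulip, elm}.
      Root elm: left subtree has 1 node {tulip}, right has 0 { }.
    Root aster: left subtree has 0 nodes { }, right has 4 {pear, fig, rye, fern}.
      Root fig: left subtree has 1 node {pear}, right has 2 {rye, fern}.
        Root fern: left subtree has 1 node {rye}, right has 0 { }.
  Root fir: left subtree has 1 node {teak}, right has 0 { }.

ash yew iris sage elm tulip aster fig pear fern rye fir teak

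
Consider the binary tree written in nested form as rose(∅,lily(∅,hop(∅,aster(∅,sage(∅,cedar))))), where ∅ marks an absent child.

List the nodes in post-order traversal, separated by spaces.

Post-order visits the left subtree, then the right subtree, then the node.
At rose: no left child.
At rose: go right to lily.
  At lily: no left child.
  At lily: go right to hop.
    At hop: no left child.
    At hop: go right to aster.
      At aster: no left child.
      At aster: go right to sage.
        At sage: no left child.
        At sage: go right to cedar.
          cedar is a leaf — visit cedar.
        Visit sage.
      Visit aster.
    Visit hop.
  Visit lily.
Visit rose.

cedar sage aster hop lily rose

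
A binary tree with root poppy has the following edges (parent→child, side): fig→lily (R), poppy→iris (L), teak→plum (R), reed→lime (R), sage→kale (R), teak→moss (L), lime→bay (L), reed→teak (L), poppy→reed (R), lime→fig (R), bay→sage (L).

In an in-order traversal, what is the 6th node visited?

In-order visits the left subtree, then the node, then the right subtree.
At poppy: go left to iris.
  iris is a leaf — visit iris.
Visit poppy.
At poppy: go right to reed.
  At reed: go left to teak.
    At teak: go left to moss.
      moss is a leaf — visit moss.
    Visit teak.
    At teak: go right to plum.
      plum is a leaf — visit plum.
  Visit reed.
  At reed: go right to lime.
    At lime: go left to bay.
      At bay: go left to sage.
        At sage: no left child.
        Visit sage.
        At sage: go right to kale.
          kale is a leaf — visit kale.
      Visit bay.
      At bay: no right child.
    Visit lime.
    At lime: go right to fig.
      At fig: no left child.
      Visit fig.
      At fig: go right to lily.
        lily is a leaf — visit lily.
Full in-order sequence: iris, poppy, moss, teak, plum, reed, sage, kale, bay, lime, fig, lily.

reed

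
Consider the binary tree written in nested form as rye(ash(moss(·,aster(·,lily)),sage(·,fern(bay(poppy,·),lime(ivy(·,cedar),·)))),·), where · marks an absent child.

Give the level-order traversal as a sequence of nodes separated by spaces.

Level-order visits nodes level by level from the root, left to right within each level.
Level 0: rye
Level 1: ash
Level 2: moss, sage
Level 3: aster, fern
Level 4: lily, bay, lime
Level 5: poppy, ivy
Level 6: cedar

rye ash moss sage aster fern lily bay lime poppy ivy cedar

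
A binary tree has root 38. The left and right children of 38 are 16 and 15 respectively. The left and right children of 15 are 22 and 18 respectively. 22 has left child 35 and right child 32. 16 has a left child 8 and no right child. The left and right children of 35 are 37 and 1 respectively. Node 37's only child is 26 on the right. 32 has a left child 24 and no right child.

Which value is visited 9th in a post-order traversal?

Post-order visits the left subtree, then the right subtree, then the node.
At 38: go left to 16.
  At 16: go left to 8.
    8 is a leaf — visit 8.
  At 16: no right child.
  Visit 16.
At 38: go right to 15.
  At 15: go left to 22.
    At 22: go left to 35.
      At 35: go left to 37.
        At 37: no left child.
        At 37: go right to 26.
          26 is a leaf — visit 26.
        Visit 37.
      At 35: go right to 1.
        1 is a leaf — visit 1.
      Visit 35.
    At 22: go right to 32.
      At 32: go left to 24.
        24 is a leaf — visit 24.
      At 32: no right child.
      Visit 32.
    Visit 22.
  At 15: go right to 18.
    18 is a leaf — visit 18.
  Visit 15.
Visit 38.
Full post-order sequence: 8, 16, 26, 37, 1, 35, 24, 32, 22, 18, 15, 38.

22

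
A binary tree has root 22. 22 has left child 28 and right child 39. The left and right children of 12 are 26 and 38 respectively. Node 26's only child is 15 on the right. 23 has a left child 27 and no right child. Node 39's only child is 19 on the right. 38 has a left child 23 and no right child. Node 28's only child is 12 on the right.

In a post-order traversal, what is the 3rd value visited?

Post-order visits the left subtree, then the right subtree, then the node.
At 22: go left to 28.
  At 28: no left child.
  At 28: go right to 12.
    At 12: go left to 26.
      At 26: no left child.
      At 26: go right to 15.
        15 is a leaf — visit 15.
      Visit 26.
    At 12: go right to 38.
      At 38: go left to 23.
        At 23: go left to 27.
          27 is a leaf — visit 27.
        At 23: no right child.
        Visit 23.
      At 38: no right child.
      Visit 38.
    Visit 12.
  Visit 28.
At 22: go right to 39.
  At 39: no left child.
  At 39: go right to 19.
    19 is a leaf — visit 19.
  Visit 39.
Visit 22.
Full post-order sequence: 15, 26, 27, 23, 38, 12, 28, 19, 39, 22.

27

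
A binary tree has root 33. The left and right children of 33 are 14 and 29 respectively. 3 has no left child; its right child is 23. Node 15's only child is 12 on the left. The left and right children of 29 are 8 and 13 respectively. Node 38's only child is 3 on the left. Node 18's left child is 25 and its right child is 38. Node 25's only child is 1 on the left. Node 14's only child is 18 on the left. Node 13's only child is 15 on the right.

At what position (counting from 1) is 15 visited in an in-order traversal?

In-order visits the left subtree, then the node, then the right subtree.
At 33: go left to 14.
  At 14: go left to 18.
    At 18: go left to 25.
      At 25: go left to 1.
        1 is a leaf — visit 1.
      Visit 25.
      At 25: no right child.
    Visit 18.
    At 18: go right to 38.
      At 38: go left to 3.
        At 3: no left child.
        Visit 3.
        At 3: go right to 23.
          23 is a leaf — visit 23.
      Visit 38.
      At 38: no right child.
  Visit 14.
  At 14: no right child.
Visit 33.
At 33: go right to 29.
  At 29: go left to 8.
    8 is a leaf — visit 8.
  Visit 29.
  At 29: go right to 13.
    At 13: no left child.
    Visit 13.
    At 13: go right to 15.
      At 15: go left to 12.
        12 is a leaf — visit 12.
      Visit 15.
      At 15: no right child.
Full in-order sequence: 1, 25, 18, 3, 23, 38, 14, 33, 8, 29, 13, 12, 15.

13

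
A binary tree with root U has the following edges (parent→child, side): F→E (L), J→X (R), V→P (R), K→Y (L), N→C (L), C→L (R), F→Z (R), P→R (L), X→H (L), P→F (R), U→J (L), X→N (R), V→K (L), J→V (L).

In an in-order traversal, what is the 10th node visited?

H

In-order visits the left subtree, then the node, then the right subtree.
At U: go left to J.
  At J: go left to V.
    At V: go left to K.
      At K: go left to Y.
        Y is a leaf — visit Y.
      Visit K.
      At K: no right child.
    Visit V.
    At V: go right to P.
      At P: go left to R.
        R is a leaf — visit R.
      Visit P.
      At P: go right to F.
        At F: go left to E.
          E is a leaf — visit E.
        Visit F.
        At F: go right to Z.
          Z is a leaf — visit Z.
  Visit J.
  At J: go right to X.
    At X: go left to H.
      H is a leaf — visit H.
    Visit X.
    At X: go right to N.
      At N: go left to C.
        At C: no left child.
        Visit C.
        At C: go right to L.
          L is a leaf — visit L.
      Visit N.
      At N: no right child.
Visit U.
At U: no right child.
Full in-order sequence: Y, K, V, R, P, E, F, Z, J, H, X, C, L, N, U.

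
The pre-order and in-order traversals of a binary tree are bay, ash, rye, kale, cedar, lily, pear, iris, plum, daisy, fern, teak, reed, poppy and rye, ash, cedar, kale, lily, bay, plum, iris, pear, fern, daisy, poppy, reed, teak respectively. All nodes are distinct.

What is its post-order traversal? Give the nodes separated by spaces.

The first element of pre-order is the root; it splits in-order into left and right subtrees.
Root bay: left subtree has 5 nodes {rye, ash, cedar, kale, lily}, right has 8 {plum, iris, pear, fern, daisy, poppy, reed, teak}.
  Root ash: left subtree has 1 node {rye}, right has 3 {cedar, kale, lily}.
    Root kale: left subtree has 1 node {cedar}, right has 1 {lily}.
  Root pear: left subtree has 2 nodes {plum, iris}, right has 5 {fern, daisy, poppy, reed, teak}.
    Root iris: left subtree has 1 node {plum}, right has 0 { }.
    Root daisy: left subtree has 1 node {fern}, right has 3 {poppy, reed, teak}.
      Root teak: left subtree has 2 nodes {poppy, reed}, right has 0 { }.
        Root reed: left subtree has 1 node {poppy}, right has 0 { }.

rye cedar lily kale ash plum iris fern poppy reed teak daisy pear bay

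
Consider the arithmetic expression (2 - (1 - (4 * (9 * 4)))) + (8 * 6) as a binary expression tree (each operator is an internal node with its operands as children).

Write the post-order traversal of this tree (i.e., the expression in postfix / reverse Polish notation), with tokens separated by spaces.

2 1 4 9 4 * * - - 8 6 * +

Post-order on an expression tree gives postfix notation: for each operator, emit left operand, right operand, then the operator.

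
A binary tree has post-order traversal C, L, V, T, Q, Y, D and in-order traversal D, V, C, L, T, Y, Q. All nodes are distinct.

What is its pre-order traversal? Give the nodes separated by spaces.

The last element of post-order is the root; it splits in-order into left and right subtrees.
Root D: left subtree has 0 nodes { }, right has 6 {V, C, L, T, Y, Q}.
  Root Y: left subtree has 4 nodes {V, C, L, T}, right has 1 {Q}.
    Root T: left subtree has 3 nodes {V, C, L}, right has 0 { }.
      Root V: left subtree has 0 nodes { }, right has 2 {C, L}.
        Root L: left subtree has 1 node {C}, right has 0 { }.

D Y T V L C Q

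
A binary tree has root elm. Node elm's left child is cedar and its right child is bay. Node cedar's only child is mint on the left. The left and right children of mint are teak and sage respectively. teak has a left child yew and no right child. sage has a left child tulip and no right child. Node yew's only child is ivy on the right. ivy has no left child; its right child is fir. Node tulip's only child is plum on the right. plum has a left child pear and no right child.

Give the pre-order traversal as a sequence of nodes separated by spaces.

Pre-order visits the node, then its left subtree, then its right subtree.
Visit elm.
At elm: go left to cedar.
  Visit cedar.
  At cedar: go left to mint.
    Visit mint.
    At mint: go left to teak.
      Visit teak.
      At teak: go left to yew.
        Visit yew.
        At yew: no left child.
        At yew: go right to ivy.
          Visit ivy.
          At ivy: no left child.
          At ivy: go right to fir.
            fir is a leaf — visit fir.
      At teak: no right child.
    At mint: go right to sage.
      Visit sage.
      At sage: go left to tulip.
        Visit tulip.
        At tulip: no left child.
        At tulip: go right to plum.
          Visit plum.
          At plum: go left to pear.
            pear is a leaf — visit pear.
          At plum: no right child.
      At sage: no right child.
  At cedar: no right child.
At elm: go right to bay.
  bay is a leaf — visit bay.

elm cedar mint teak yew ivy fir sage tulip plum pear bay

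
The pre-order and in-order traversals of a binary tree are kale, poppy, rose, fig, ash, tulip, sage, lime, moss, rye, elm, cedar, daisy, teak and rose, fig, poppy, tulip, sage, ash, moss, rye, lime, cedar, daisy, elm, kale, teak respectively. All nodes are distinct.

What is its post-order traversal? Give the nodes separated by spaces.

fig rose sage tulip rye moss daisy cedar elm lime ash poppy teak kale

The first element of pre-order is the root; it splits in-order into left and right subtrees.
Root kale: left subtree has 12 nodes {rose, fig, poppy, tulip, sage, ash, moss, rye, lime, cedar, daisy, elm}, right has 1 {teak}.
  Root poppy: left subtree has 2 nodes {rose, fig}, right has 9 {tulip, sage, ash, moss, rye, lime, cedar, daisy, elm}.
    Root rose: left subtree has 0 nodes { }, right has 1 {fig}.
    Root ash: left subtree has 2 nodes {tulip, sage}, right has 6 {moss, rye, lime, cedar, daisy, elm}.
      Root tulip: left subtree has 0 nodes { }, right has 1 {sage}.
      Root lime: left subtree has 2 nodes {moss, rye}, right has 3 {cedar, daisy, elm}.
        Root moss: left subtree has 0 nodes { }, right has 1 {rye}.
        Root elm: left subtree has 2 nodes {cedar, daisy}, right has 0 { }.
          Root cedar: left subtree has 0 nodes { }, right has 1 {daisy}.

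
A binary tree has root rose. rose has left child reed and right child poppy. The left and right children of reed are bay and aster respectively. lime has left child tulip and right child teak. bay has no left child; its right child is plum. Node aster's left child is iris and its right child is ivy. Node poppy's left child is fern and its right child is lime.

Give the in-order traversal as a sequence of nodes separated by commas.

In-order visits the left subtree, then the node, then the right subtree.
At rose: go left to reed.
  At reed: go left to bay.
    At bay: no left child.
    Visit bay.
    At bay: go right to plum.
      plum is a leaf — visit plum.
  Visit reed.
  At reed: go right to aster.
    At aster: go left to iris.
      iris is a leaf — visit iris.
    Visit aster.
    At aster: go right to ivy.
      ivy is a leaf — visit ivy.
Visit rose.
At rose: go right to poppy.
  At poppy: go left to fern.
    fern is a leaf — visit fern.
  Visit poppy.
  At poppy: go right to lime.
    At lime: go left to tulip.
      tulip is a leaf — visit tulip.
    Visit lime.
    At lime: go right to teak.
      teak is a leaf — visit teak.

bay, plum, reed, iris, aster, ivy, rose, fern, poppy, tulip, lime, teak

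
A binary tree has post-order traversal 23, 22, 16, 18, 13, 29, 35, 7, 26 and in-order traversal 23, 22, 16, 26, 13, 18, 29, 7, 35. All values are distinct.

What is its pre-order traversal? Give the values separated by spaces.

The last element of post-order is the root; it splits in-order into left and right subtrees.
Root 26: left subtree has 3 nodes {23, 22, 16}, right has 5 {13, 18, 29, 7, 35}.
  Root 16: left subtree has 2 nodes {23, 22}, right has 0 { }.
    Root 22: left subtree has 1 node {23}, right has 0 { }.
  Root 7: left subtree has 3 nodes {13, 18, 29}, right has 1 {35}.
    Root 29: left subtree has 2 nodes {13, 18}, right has 0 { }.
      Root 13: left subtree has 0 nodes { }, right has 1 {18}.

26 16 22 23 7 29 13 18 35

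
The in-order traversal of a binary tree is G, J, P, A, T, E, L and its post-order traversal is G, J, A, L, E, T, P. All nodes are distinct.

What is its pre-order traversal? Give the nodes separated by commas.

P, J, G, T, A, E, L

The last element of post-order is the root; it splits in-order into left and right subtrees.
Root P: left subtree has 2 nodes {G, J}, right has 4 {A, T, E, L}.
  Root J: left subtree has 1 node {G}, right has 0 { }.
  Root T: left subtree has 1 node {A}, right has 2 {E, L}.
    Root E: left subtree has 0 nodes { }, right has 1 {L}.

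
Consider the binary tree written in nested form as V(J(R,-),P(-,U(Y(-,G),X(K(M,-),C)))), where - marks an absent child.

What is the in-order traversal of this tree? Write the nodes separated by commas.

R, J, V, P, Y, G, U, M, K, X, C

In-order visits the left subtree, then the node, then the right subtree.
At V: go left to J.
  At J: go left to R.
    R is a leaf — visit R.
  Visit J.
  At J: no right child.
Visit V.
At V: go right to P.
  At P: no left child.
  Visit P.
  At P: go right to U.
    At U: go left to Y.
      At Y: no left child.
      Visit Y.
      At Y: go right to G.
        G is a leaf — visit G.
    Visit U.
    At U: go right to X.
      At X: go left to K.
        At K: go left to M.
          M is a leaf — visit M.
        Visit K.
        At K: no right child.
      Visit X.
      At X: go right to C.
        C is a leaf — visit C.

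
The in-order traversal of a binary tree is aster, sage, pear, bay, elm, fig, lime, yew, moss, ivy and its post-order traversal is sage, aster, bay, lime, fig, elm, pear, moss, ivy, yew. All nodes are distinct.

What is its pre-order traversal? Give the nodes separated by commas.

yew, pear, aster, sage, elm, bay, fig, lime, ivy, moss

The last element of post-order is the root; it splits in-order into left and right subtrees.
Root yew: left subtree has 7 nodes {aster, sage, pear, bay, elm, fig, lime}, right has 2 {moss, ivy}.
  Root pear: left subtree has 2 nodes {aster, sage}, right has 4 {bay, elm, fig, lime}.
    Root aster: left subtree has 0 nodes { }, right has 1 {sage}.
    Root elm: left subtree has 1 node {bay}, right has 2 {fig, lime}.
      Root fig: left subtree has 0 nodes { }, right has 1 {lime}.
  Root ivy: left subtree has 1 node {moss}, right has 0 { }.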